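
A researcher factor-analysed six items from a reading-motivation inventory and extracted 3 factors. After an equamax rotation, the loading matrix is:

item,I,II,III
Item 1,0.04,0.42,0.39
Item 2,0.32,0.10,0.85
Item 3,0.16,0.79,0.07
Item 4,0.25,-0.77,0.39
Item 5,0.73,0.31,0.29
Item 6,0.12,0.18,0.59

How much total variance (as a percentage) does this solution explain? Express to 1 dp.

Communalities: 0.3301, 0.8349, 0.6546, 0.8075, 0.7131, 0.3949; Σh² = 3.7351.
Total variance with 6 standardized items is 6, so the solution explains 3.7351/6 = 0.6225 = 62.25%.

62.3%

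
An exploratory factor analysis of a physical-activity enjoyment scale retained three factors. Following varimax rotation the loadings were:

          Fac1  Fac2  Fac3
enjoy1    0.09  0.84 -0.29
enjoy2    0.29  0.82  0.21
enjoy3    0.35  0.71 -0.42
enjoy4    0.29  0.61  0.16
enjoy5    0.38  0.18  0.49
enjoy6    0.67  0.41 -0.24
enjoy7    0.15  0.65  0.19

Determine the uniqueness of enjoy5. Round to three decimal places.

h² = 0.38² + 0.18² + 0.49² = 0.1444 + 0.0324 + 0.2401 = 0.4169
Uniqueness u² = 1 − h² = 1 − 0.4169 = 0.5831

0.583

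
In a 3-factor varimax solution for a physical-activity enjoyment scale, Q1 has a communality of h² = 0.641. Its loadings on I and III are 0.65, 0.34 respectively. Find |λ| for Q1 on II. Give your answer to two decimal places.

0.32

Under orthogonal rotation h² = Σλ², so λ_II² = h² − (0.5381) = 0.641 − 0.5381 = 0.1029.
|λ| = √0.1029 = 0.3208.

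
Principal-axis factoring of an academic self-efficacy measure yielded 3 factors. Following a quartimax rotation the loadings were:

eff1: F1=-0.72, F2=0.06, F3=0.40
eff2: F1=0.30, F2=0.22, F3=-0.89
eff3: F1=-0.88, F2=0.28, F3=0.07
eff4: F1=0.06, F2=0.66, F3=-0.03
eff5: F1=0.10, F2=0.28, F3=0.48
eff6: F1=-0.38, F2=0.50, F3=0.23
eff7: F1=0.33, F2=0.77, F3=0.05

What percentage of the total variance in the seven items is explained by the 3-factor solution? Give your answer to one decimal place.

SS loadings by factor: 1.6497, 1.4873, 1.2437; total = 4.3807.
Total variance with 7 standardized items is 7, so the solution explains 4.3807/7 = 0.6258 = 62.58%.

62.6%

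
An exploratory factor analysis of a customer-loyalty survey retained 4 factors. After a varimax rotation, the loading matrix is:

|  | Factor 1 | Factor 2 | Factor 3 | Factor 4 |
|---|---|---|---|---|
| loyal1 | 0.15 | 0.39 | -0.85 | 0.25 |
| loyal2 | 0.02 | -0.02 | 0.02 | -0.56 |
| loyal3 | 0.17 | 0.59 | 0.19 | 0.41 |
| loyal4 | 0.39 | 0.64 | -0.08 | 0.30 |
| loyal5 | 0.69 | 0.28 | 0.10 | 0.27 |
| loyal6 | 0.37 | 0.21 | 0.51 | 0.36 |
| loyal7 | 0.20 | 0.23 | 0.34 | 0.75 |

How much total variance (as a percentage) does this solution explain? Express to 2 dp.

SS loadings by factor: 0.8569, 1.0856, 1.1511, 1.3992; total = 4.4928.
Total variance with 7 standardized items is 7, so the solution explains 4.4928/7 = 0.6418 = 64.18%.

64.18%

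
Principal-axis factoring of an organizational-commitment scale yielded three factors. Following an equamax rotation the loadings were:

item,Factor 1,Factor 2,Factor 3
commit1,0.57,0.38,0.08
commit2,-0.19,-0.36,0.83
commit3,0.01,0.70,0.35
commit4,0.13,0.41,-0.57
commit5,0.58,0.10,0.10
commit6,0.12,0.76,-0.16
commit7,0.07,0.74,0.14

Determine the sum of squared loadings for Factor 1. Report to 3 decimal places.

SS loadings for Factor 1 = 0.57² + (-0.19)² + 0.01² + 0.13² + 0.58² + 0.12² + 0.07² = 0.3249 + 0.0361 + 0.0001 + 0.0169 + 0.3364 + 0.0144 + 0.0049 = 0.7337

0.734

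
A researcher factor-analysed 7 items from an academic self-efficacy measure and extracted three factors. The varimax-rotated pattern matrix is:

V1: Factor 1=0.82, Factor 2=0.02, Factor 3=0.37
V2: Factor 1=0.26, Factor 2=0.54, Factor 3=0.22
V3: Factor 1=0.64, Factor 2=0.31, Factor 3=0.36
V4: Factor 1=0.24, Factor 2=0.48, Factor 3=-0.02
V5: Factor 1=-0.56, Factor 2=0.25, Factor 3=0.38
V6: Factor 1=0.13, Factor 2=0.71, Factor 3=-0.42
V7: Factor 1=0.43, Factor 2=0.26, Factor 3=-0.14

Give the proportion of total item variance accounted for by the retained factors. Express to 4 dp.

0.5187

SS loadings by factor: 1.7226, 1.2527, 0.6557; total = 3.6310.
Total variance with 7 standardized items is 7, so the solution explains 3.6310/7 = 0.5187.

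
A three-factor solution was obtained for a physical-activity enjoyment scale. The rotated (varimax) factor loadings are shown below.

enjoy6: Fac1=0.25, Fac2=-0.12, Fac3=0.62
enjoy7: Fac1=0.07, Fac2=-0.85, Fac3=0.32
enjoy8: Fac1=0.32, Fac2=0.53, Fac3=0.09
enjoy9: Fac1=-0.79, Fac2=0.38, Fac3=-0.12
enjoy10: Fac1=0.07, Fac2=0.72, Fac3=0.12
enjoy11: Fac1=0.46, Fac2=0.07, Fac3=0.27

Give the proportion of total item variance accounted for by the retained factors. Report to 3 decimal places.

0.549

Communalities: 0.4613, 0.8298, 0.3914, 0.7829, 0.5377, 0.2894; Σh² = 3.2925.
Total variance with 6 standardized items is 6, so the solution explains 3.2925/6 = 0.5487.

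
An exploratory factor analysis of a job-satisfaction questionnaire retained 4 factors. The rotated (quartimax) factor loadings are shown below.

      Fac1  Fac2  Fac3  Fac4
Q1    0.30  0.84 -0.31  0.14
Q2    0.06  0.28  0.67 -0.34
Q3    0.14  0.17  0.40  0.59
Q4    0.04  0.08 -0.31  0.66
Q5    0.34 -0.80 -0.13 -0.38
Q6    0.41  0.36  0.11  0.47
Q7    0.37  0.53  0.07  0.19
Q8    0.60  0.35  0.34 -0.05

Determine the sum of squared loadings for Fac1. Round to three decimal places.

0.895

SS loadings for Fac1 = 0.30² + 0.06² + 0.14² + 0.04² + 0.34² + 0.41² + 0.37² + 0.60² = 0.0900 + 0.0036 + 0.0196 + 0.0016 + 0.1156 + 0.1681 + 0.1369 + 0.3600 = 0.8954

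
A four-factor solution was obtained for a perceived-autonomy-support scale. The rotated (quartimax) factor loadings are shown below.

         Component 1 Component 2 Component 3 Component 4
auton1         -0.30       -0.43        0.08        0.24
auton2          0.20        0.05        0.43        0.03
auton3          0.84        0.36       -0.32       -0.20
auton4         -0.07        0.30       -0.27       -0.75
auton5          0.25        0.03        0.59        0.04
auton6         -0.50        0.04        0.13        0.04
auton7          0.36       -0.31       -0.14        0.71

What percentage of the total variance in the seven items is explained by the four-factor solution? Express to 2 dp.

Communalities: 0.3389, 0.2283, 0.9776, 0.7303, 0.4131, 0.2701, 0.7494; Σh² = 3.7077.
Total variance with 7 standardized items is 7, so the solution explains 3.7077/7 = 0.5297 = 52.97%.

52.97%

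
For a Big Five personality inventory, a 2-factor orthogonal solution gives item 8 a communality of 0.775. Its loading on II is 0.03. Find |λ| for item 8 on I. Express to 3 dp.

Under orthogonal rotation h² = Σλ², so λ_I² = h² − (0.0009) = 0.775 − 0.0009 = 0.7741.
|λ| = √0.7741 = 0.8798.

0.880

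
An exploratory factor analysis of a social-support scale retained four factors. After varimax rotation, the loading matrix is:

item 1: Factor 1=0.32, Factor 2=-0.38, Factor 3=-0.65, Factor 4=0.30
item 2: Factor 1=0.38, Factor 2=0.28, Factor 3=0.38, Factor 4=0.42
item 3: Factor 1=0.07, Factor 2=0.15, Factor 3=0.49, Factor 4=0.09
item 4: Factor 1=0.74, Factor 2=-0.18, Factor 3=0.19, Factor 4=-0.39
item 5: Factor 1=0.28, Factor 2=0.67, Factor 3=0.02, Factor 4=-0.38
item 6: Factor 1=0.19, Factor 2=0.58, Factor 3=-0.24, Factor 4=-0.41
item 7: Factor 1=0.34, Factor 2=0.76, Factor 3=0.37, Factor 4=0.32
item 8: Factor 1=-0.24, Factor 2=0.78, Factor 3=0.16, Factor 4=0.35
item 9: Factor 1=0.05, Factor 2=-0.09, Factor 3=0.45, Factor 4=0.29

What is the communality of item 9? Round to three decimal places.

0.297

h² = 0.05² + (-0.09)² + 0.45² + 0.29² = 0.0025 + 0.0081 + 0.2025 + 0.0841 = 0.2972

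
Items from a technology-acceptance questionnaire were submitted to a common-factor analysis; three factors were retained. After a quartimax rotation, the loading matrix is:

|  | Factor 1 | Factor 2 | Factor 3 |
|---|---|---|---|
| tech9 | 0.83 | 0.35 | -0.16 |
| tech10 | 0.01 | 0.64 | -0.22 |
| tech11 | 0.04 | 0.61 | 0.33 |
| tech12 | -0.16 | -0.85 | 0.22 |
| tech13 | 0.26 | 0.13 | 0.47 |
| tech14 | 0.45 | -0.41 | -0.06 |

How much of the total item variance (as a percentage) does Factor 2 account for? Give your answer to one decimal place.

30.2%

SS loadings for Factor 2 = 0.35² + 0.64² + 0.61² + (-0.85)² + 0.13² + (-0.41)² = 1.8117
With 6 standardized items, total variance = 6. Proportion = 1.8117/6 = 0.3019 → 30.19%.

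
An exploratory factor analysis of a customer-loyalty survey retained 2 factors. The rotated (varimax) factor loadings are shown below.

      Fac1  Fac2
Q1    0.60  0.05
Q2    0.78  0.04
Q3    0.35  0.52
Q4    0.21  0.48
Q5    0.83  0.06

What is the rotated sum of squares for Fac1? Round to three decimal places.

SS loadings for Fac1 = 0.60² + 0.78² + 0.35² + 0.21² + 0.83² = 0.3600 + 0.6084 + 0.1225 + 0.0441 + 0.6889 = 1.8239

1.824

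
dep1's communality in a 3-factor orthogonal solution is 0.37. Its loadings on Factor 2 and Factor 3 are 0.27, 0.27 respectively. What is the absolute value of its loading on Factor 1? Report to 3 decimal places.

0.473

Under orthogonal rotation h² = Σλ², so λ_Factor 1² = h² − (0.1458) = 0.37 − 0.1458 = 0.2242.
|λ| = √0.2242 = 0.4735.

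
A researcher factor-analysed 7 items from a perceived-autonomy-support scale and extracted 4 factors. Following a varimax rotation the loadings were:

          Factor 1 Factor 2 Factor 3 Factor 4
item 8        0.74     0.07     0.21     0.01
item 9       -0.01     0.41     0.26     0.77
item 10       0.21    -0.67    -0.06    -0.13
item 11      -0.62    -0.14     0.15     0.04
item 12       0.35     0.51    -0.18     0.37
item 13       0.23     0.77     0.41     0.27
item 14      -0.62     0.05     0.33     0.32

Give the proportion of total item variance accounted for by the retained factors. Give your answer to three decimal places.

0.629

SS loadings by factor: 1.5360, 1.4970, 0.4472, 0.9237; total = 4.4039.
Total variance with 7 standardized items is 7, so the solution explains 4.4039/7 = 0.6291.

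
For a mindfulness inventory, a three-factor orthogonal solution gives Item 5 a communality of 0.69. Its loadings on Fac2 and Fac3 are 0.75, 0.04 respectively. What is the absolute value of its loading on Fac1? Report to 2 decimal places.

0.35

Under orthogonal rotation h² = Σλ², so λ_Fac1² = h² − (0.5641) = 0.69 − 0.5641 = 0.1259.
|λ| = √0.1259 = 0.3548.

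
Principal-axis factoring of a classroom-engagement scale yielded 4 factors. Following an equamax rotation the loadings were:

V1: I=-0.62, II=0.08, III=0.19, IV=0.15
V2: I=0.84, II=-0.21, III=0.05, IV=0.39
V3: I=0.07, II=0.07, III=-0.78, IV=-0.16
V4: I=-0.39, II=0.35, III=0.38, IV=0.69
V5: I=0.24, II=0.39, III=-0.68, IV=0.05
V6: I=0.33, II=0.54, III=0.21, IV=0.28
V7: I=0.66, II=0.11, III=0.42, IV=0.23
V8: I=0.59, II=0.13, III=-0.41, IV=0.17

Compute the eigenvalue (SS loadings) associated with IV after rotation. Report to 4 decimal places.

SS loadings for IV = 0.15² + 0.39² + (-0.16)² + 0.69² + 0.05² + 0.28² + 0.23² + 0.17² = 0.0225 + 0.1521 + 0.0256 + 0.4761 + 0.0025 + 0.0784 + 0.0529 + 0.0289 = 0.8390

0.8390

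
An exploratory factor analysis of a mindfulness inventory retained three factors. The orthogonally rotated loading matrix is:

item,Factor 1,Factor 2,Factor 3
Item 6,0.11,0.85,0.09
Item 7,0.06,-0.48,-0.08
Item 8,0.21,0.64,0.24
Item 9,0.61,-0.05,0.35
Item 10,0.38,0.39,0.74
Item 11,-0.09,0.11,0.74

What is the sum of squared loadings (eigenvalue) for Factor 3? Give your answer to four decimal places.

1.2898

SS loadings for Factor 3 = 0.09² + (-0.08)² + 0.24² + 0.35² + 0.74² + 0.74² = 0.0081 + 0.0064 + 0.0576 + 0.1225 + 0.5476 + 0.5476 = 1.2898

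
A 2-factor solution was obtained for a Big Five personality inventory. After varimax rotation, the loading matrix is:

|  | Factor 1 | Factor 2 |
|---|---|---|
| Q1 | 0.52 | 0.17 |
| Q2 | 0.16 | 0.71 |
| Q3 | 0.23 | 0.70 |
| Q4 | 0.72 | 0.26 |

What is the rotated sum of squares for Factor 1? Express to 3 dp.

0.867

SS loadings for Factor 1 = 0.52² + 0.16² + 0.23² + 0.72² = 0.2704 + 0.0256 + 0.0529 + 0.5184 = 0.8673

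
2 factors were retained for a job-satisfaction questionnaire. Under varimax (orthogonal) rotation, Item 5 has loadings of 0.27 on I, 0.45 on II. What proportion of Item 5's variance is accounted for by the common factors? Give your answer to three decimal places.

h² = 0.27² + 0.45² = 0.0729 + 0.2025 = 0.2754

0.275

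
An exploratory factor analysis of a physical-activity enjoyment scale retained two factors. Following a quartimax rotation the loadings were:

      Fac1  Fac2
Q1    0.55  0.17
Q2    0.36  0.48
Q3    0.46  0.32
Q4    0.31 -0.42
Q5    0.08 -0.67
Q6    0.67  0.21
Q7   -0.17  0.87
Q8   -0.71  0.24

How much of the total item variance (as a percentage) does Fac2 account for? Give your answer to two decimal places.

SS loadings for Fac2 = 0.17² + 0.48² + 0.32² + (-0.42)² + (-0.67)² + 0.21² + 0.87² + 0.24² = 1.8456
With 8 standardized items, total variance = 8. Proportion = 1.8456/8 = 0.2307 → 23.07%.

23.07%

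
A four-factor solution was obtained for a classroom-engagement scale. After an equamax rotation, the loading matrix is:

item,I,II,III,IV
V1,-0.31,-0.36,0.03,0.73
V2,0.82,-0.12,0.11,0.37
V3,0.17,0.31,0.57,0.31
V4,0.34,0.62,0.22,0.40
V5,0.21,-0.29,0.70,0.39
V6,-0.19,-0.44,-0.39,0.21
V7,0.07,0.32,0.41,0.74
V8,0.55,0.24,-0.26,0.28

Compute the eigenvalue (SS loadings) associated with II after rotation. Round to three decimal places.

1.062

SS loadings for II = (-0.36)² + (-0.12)² + 0.31² + 0.62² + (-0.29)² + (-0.44)² + 0.32² + 0.24² = 0.1296 + 0.0144 + 0.0961 + 0.3844 + 0.0841 + 0.1936 + 0.1024 + 0.0576 = 1.0622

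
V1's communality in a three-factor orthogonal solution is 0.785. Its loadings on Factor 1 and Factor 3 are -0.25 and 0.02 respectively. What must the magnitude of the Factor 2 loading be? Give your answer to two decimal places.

Under orthogonal rotation h² = Σλ², so λ_Factor 2² = h² − (0.0629) = 0.785 − 0.0629 = 0.7221.
|λ| = √0.7221 = 0.8498.

0.85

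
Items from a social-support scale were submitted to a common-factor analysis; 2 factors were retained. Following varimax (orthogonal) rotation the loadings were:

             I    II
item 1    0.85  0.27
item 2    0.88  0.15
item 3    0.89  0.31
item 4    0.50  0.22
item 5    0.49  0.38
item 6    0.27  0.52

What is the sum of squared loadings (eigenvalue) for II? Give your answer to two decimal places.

SS loadings for II = 0.27² + 0.15² + 0.31² + 0.22² + 0.38² + 0.52² = 0.0729 + 0.0225 + 0.0961 + 0.0484 + 0.1444 + 0.2704 = 0.6547

0.65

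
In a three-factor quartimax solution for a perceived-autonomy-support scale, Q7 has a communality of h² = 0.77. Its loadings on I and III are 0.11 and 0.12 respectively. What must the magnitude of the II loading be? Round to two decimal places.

Under orthogonal rotation h² = Σλ², so λ_II² = h² − (0.0265) = 0.77 − 0.0265 = 0.7435.
|λ| = √0.7435 = 0.8623.

0.86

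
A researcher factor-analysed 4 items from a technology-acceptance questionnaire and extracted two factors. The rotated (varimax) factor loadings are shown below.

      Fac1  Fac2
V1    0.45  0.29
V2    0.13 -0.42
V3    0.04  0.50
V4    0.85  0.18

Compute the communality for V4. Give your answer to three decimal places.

h² = 0.85² + 0.18² = 0.7225 + 0.0324 = 0.7549

0.755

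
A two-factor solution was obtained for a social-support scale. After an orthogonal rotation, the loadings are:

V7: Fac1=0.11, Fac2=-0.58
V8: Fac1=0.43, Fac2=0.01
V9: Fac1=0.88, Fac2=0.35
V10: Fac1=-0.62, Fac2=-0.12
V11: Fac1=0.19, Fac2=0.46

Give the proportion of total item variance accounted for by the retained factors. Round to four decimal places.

0.4154

SS loadings by factor: 1.3919, 0.6850; total = 2.0769.
Total variance with 5 standardized items is 5, so the solution explains 2.0769/5 = 0.4154.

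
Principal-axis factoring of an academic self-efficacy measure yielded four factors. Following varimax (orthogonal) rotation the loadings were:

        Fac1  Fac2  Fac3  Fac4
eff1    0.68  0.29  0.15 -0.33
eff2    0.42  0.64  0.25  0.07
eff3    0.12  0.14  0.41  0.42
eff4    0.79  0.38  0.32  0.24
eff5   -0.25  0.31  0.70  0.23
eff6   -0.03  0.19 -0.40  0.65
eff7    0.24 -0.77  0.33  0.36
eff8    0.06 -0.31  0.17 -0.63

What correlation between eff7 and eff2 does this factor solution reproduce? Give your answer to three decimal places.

-0.284

r̂ = Σ λ_i·λ_j across factors = (0.24)(0.42) + (-0.77)(0.64) + (0.33)(0.25) + (0.36)(0.07)
  = +0.1008 -0.4928 +0.0825 +0.0252 = -0.2843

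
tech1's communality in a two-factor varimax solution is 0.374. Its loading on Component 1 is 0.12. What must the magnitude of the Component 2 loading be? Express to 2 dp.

0.60

Under orthogonal rotation h² = Σλ², so λ_Component 2² = h² − (0.0144) = 0.374 − 0.0144 = 0.3596.
|λ| = √0.3596 = 0.5997.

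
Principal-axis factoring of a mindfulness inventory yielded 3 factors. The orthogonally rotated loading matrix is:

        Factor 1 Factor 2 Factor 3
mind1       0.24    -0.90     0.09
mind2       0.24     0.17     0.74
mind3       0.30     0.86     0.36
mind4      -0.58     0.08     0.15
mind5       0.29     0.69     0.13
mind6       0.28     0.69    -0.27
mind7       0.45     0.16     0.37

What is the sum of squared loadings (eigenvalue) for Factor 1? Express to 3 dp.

0.907

SS loadings for Factor 1 = 0.24² + 0.24² + 0.30² + (-0.58)² + 0.29² + 0.28² + 0.45² = 0.0576 + 0.0576 + 0.0900 + 0.3364 + 0.0841 + 0.0784 + 0.2025 = 0.9066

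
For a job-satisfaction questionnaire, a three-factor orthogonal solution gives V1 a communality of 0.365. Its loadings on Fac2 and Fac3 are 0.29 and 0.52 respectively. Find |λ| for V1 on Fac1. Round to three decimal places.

0.102

Under orthogonal rotation h² = Σλ², so λ_Fac1² = h² − (0.3545) = 0.365 − 0.3545 = 0.0105.
|λ| = √0.0105 = 0.1025.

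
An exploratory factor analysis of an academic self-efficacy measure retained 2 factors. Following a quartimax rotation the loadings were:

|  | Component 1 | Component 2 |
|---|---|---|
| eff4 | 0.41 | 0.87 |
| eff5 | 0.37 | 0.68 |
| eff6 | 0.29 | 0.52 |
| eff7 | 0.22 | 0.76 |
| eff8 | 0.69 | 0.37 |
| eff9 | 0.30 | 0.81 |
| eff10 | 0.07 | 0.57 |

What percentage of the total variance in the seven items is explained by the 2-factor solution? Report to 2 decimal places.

59.91%

SS loadings by factor: 1.0085, 3.1852; total = 4.1937.
Total variance with 7 standardized items is 7, so the solution explains 4.1937/7 = 0.5991 = 59.91%.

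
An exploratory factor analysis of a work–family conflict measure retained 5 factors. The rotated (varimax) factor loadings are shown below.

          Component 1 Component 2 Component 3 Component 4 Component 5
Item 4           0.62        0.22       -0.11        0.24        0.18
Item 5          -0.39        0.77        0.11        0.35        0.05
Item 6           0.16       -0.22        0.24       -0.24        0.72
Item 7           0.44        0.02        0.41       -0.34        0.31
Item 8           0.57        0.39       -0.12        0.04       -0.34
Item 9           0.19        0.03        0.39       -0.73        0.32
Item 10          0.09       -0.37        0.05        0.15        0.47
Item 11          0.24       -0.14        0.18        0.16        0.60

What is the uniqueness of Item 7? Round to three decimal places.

0.426

h² = 0.44² + 0.02² + 0.41² + (-0.34)² + 0.31² = 0.1936 + 0.0004 + 0.1681 + 0.1156 + 0.0961 = 0.5738
Uniqueness u² = 1 − h² = 1 − 0.5738 = 0.4262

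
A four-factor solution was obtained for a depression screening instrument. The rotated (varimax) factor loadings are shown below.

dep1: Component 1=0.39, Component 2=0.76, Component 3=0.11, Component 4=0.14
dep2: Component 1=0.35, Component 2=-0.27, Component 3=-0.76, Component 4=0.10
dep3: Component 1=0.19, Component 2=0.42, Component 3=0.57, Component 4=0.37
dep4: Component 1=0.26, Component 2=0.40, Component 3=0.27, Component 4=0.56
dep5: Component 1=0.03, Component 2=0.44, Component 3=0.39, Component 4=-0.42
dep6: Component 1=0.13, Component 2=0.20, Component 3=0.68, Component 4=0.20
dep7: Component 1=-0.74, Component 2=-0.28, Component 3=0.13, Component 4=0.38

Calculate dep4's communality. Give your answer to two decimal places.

0.61

h² = 0.26² + 0.40² + 0.27² + 0.56² = 0.0676 + 0.1600 + 0.0729 + 0.3136 = 0.6141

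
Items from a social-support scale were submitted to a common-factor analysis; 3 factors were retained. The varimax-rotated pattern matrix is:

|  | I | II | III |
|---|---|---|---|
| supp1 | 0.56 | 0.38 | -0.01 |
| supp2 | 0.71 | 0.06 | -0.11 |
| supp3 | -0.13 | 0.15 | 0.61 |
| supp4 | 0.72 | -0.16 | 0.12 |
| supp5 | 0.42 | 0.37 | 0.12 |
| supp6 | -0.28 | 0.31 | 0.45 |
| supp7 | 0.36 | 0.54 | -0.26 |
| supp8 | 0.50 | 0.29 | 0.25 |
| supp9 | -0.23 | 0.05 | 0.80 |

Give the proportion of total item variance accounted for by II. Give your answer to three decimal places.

0.090

SS loadings for II = 0.38² + 0.06² + 0.15² + (-0.16)² + 0.37² + 0.31² + 0.54² + 0.29² + 0.05² = 0.8073
Proportion of variance = 0.8073 / 9 = 0.0897.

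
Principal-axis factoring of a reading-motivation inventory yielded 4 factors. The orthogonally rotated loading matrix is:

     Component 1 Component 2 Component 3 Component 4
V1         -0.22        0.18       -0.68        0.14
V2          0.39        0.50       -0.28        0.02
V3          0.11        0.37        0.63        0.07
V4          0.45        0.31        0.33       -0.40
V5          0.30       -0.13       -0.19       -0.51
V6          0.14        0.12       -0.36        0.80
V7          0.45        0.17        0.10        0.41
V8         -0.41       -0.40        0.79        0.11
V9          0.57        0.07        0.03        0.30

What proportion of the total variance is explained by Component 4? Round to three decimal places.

SS loadings for Component 4 = 0.14² + 0.02² + 0.07² + (-0.40)² + (-0.51)² + 0.80² + 0.41² + 0.11² + 0.30² = 1.3552
Proportion of variance = 1.3552 / 9 = 0.1506.

0.151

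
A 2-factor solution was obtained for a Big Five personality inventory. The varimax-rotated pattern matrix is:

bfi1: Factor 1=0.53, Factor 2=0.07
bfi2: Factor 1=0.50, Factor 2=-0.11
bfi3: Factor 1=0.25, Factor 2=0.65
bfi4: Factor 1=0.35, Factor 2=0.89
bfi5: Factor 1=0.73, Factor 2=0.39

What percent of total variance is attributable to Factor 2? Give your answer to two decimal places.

SS loadings for Factor 2 = 0.07² + (-0.11)² + 0.65² + 0.89² + 0.39² = 1.3837
With 5 standardized items, total variance = 5. Proportion = 1.3837/5 = 0.2767 → 27.67%.

27.67%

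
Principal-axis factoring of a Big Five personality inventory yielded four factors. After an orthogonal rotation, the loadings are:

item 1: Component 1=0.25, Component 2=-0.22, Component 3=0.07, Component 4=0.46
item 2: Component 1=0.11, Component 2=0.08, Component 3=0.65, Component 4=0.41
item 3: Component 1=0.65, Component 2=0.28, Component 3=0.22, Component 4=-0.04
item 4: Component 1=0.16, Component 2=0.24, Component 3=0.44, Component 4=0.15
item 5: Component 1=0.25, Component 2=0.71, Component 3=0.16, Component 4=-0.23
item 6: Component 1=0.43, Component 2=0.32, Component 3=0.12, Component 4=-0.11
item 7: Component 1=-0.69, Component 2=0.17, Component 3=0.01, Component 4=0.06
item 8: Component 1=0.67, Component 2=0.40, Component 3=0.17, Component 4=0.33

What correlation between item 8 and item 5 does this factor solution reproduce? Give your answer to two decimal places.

0.40

r̂ = Σ λ_i·λ_j across factors = (0.67)(0.25) + (0.40)(0.71) + (0.17)(0.16) + (0.33)(-0.23)
  = +0.1675 +0.2840 +0.0272 -0.0759 = 0.4028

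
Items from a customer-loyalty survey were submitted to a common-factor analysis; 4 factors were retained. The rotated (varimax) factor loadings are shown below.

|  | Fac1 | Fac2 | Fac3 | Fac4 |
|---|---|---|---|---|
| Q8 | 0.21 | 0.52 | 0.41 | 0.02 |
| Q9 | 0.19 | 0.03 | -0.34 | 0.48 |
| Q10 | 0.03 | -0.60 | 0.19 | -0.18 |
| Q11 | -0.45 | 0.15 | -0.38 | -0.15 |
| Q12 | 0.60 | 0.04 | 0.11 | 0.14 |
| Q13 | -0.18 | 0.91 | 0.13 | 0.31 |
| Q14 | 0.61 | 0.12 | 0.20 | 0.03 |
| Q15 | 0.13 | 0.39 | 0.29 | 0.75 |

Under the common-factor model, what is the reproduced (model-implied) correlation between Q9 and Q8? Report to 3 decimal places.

r̂ = Σ λ_i·λ_j across factors = (0.19)(0.21) + (0.03)(0.52) + (-0.34)(0.41) + (0.48)(0.02)
  = +0.0399 +0.0156 -0.1394 +0.0096 = -0.0743

-0.074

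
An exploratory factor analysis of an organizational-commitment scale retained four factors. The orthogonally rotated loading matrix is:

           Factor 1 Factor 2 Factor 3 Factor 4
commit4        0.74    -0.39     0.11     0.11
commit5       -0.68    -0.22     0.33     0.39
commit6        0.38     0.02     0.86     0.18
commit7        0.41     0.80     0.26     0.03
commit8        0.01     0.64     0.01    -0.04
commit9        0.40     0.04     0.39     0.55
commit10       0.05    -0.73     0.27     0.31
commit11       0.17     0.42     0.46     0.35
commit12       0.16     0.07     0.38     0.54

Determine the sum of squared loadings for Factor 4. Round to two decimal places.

1.01

SS loadings for Factor 4 = 0.11² + 0.39² + 0.18² + 0.03² + (-0.04)² + 0.55² + 0.31² + 0.35² + 0.54² = 0.0121 + 0.1521 + 0.0324 + 0.0009 + 0.0016 + 0.3025 + 0.0961 + 0.1225 + 0.2916 = 1.0118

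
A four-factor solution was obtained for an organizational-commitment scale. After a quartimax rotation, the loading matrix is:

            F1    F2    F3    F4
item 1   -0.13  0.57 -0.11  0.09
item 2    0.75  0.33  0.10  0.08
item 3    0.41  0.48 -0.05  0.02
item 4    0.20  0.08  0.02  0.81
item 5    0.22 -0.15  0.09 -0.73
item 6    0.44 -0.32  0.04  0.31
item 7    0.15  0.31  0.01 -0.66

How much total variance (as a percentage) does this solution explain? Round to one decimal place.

SS loadings by factor: 1.0520, 0.8916, 0.0348, 1.7356; total = 3.7140.
Total variance with 7 standardized items is 7, so the solution explains 3.7140/7 = 0.5306 = 53.06%.

53.1%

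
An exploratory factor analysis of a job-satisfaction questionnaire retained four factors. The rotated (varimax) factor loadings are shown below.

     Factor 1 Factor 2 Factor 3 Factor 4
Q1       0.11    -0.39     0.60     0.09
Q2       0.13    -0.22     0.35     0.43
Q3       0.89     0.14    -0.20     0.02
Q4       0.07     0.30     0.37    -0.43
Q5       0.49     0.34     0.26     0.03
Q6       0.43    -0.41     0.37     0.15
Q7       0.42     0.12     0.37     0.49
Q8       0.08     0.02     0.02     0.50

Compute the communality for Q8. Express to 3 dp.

0.257

h² = 0.08² + 0.02² + 0.02² + 0.50² = 0.0064 + 0.0004 + 0.0004 + 0.2500 = 0.2572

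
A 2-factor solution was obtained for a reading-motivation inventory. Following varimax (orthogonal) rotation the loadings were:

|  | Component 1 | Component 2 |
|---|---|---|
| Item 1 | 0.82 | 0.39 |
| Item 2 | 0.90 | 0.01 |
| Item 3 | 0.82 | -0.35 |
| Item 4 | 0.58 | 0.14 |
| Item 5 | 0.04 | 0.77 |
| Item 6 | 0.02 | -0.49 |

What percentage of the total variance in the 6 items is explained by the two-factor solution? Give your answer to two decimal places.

60.34%

Communalities: 0.8245, 0.8101, 0.7949, 0.3560, 0.5945, 0.2405; Σh² = 3.6205.
Total variance with 6 standardized items is 6, so the solution explains 3.6205/6 = 0.6034 = 60.34%.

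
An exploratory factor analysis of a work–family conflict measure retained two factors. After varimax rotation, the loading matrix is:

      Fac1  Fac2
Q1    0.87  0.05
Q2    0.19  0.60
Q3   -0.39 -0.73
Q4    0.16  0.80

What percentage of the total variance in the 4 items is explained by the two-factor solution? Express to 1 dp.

Communalities: 0.7594, 0.3961, 0.6850, 0.6656; Σh² = 2.5061.
Total variance with 4 standardized items is 4, so the solution explains 2.5061/4 = 0.6265 = 62.65%.

62.7%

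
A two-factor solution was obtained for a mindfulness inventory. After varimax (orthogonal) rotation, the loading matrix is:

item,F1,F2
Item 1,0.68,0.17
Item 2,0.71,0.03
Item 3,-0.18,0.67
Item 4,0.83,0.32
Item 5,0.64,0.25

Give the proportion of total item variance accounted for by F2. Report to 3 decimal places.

SS loadings for F2 = 0.17² + 0.03² + 0.67² + 0.32² + 0.25² = 0.6436
Proportion of variance = 0.6436 / 5 = 0.1287.

0.129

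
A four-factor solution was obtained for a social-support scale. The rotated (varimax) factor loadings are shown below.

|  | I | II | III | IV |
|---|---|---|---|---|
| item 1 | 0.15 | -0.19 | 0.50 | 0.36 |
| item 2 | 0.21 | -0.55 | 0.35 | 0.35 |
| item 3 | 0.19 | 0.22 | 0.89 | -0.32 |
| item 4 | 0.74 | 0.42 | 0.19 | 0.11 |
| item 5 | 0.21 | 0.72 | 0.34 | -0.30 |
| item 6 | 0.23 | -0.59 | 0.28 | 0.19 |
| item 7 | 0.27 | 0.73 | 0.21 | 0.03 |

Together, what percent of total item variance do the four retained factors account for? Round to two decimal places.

Communalities: 0.4382, 0.5916, 0.9790, 0.7722, 0.7681, 0.5155, 0.6508; Σh² = 4.7154.
Total variance with 7 standardized items is 7, so the solution explains 4.7154/7 = 0.6736 = 67.36%.

67.36%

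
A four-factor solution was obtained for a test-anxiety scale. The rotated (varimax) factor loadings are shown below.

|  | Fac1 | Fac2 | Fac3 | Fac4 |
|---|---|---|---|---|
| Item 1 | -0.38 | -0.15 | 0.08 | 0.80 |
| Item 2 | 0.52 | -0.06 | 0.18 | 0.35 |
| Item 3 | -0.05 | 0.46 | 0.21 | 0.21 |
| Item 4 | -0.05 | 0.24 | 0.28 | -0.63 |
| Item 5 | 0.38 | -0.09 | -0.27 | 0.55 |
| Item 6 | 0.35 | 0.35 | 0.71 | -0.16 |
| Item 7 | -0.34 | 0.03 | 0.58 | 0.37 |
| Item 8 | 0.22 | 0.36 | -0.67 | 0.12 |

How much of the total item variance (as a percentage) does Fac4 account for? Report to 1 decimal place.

21.0%

SS loadings for Fac4 = 0.80² + 0.35² + 0.21² + (-0.63)² + 0.55² + (-0.16)² + 0.37² + 0.12² = 1.6829
With 8 standardized items, total variance = 8. Proportion = 1.6829/8 = 0.2104 → 21.04%.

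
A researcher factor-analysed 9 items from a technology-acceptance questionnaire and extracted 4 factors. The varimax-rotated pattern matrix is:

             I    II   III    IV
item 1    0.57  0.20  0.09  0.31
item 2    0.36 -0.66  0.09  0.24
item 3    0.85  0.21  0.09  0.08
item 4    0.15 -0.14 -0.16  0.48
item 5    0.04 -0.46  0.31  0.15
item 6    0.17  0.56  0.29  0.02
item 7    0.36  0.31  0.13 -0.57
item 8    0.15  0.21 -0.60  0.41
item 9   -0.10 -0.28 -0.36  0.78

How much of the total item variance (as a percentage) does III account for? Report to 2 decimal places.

SS loadings for III = 0.09² + 0.09² + 0.09² + (-0.16)² + 0.31² + 0.29² + 0.13² + (-0.60)² + (-0.36)² = 0.7366
With 9 standardized items, total variance = 9. Proportion = 0.7366/9 = 0.0818 → 8.18%.

8.18%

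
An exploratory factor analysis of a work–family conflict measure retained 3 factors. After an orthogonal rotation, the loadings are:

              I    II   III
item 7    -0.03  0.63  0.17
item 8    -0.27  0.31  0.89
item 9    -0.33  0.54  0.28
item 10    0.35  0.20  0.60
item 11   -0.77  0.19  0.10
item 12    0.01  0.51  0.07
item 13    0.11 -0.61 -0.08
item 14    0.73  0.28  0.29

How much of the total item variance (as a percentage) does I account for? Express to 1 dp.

18.0%

SS loadings for I = (-0.03)² + (-0.27)² + (-0.33)² + 0.35² + (-0.77)² + 0.01² + 0.11² + 0.73² = 1.4432
With 8 standardized items, total variance = 8. Proportion = 1.4432/8 = 0.1804 → 18.04%.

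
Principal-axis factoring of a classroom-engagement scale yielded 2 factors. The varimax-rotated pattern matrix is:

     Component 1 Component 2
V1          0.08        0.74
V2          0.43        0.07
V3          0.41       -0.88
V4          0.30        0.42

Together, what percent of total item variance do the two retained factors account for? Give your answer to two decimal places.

48.82%

Communalities: 0.5540, 0.1898, 0.9425, 0.2664; Σh² = 1.9527.
Total variance with 4 standardized items is 4, so the solution explains 1.9527/4 = 0.4882 = 48.82%.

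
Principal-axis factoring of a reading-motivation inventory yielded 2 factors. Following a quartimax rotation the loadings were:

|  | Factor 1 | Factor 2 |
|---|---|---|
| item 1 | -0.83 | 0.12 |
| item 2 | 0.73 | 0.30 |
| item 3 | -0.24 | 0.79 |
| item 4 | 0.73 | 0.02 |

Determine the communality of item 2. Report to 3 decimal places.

0.623

h² = 0.73² + 0.30² = 0.5329 + 0.0900 = 0.6229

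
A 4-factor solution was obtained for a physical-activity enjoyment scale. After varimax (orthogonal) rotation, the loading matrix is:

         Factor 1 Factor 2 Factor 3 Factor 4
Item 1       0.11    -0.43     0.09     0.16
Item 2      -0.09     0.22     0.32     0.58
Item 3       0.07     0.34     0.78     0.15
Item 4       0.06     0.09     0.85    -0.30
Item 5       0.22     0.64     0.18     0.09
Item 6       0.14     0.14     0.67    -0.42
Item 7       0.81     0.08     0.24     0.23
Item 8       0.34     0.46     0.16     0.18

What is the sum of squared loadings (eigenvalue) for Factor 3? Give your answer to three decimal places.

SS loadings for Factor 3 = 0.09² + 0.32² + 0.78² + 0.85² + 0.18² + 0.67² + 0.24² + 0.16² = 0.0081 + 0.1024 + 0.6084 + 0.7225 + 0.0324 + 0.4489 + 0.0576 + 0.0256 = 2.0059

2.006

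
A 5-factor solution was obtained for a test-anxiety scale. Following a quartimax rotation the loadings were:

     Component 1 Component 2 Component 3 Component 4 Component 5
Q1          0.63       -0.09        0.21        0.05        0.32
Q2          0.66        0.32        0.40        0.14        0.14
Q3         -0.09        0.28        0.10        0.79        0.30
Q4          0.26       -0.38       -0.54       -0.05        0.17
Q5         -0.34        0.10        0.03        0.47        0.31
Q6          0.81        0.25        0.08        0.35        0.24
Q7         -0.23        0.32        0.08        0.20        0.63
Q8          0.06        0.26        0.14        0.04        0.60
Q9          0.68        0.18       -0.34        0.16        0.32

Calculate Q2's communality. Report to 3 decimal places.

h² = 0.66² + 0.32² + 0.40² + 0.14² + 0.14² = 0.4356 + 0.1024 + 0.1600 + 0.0196 + 0.0196 = 0.7372

0.737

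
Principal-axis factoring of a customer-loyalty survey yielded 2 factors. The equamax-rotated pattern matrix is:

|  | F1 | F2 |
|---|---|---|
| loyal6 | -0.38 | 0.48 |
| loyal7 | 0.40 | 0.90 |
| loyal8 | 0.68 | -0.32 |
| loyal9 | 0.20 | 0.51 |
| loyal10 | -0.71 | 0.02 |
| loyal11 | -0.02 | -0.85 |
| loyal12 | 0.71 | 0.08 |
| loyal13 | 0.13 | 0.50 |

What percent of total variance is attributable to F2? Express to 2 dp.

29.78%

SS loadings for F2 = 0.48² + 0.90² + (-0.32)² + 0.51² + 0.02² + (-0.85)² + 0.08² + 0.50² = 2.3822
With 8 standardized items, total variance = 8. Proportion = 2.3822/8 = 0.2978 → 29.78%.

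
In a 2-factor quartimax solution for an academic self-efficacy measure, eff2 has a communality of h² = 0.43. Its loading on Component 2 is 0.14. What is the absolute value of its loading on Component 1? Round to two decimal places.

0.64

Under orthogonal rotation h² = Σλ², so λ_Component 1² = h² − (0.0196) = 0.43 − 0.0196 = 0.4104.
|λ| = √0.4104 = 0.6406.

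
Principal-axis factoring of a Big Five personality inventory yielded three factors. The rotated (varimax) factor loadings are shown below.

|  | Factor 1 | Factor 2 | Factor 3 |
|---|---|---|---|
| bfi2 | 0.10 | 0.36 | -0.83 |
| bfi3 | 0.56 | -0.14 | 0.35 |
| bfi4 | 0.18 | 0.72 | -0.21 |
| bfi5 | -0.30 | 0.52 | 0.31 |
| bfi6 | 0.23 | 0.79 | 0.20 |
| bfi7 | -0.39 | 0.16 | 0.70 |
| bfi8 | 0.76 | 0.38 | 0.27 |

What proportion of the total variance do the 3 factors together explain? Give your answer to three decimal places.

Communalities: 0.8285, 0.4557, 0.5949, 0.4565, 0.7170, 0.6677, 0.7949; Σh² = 4.5152.
Total variance with 7 standardized items is 7, so the solution explains 4.5152/7 = 0.6450.

0.645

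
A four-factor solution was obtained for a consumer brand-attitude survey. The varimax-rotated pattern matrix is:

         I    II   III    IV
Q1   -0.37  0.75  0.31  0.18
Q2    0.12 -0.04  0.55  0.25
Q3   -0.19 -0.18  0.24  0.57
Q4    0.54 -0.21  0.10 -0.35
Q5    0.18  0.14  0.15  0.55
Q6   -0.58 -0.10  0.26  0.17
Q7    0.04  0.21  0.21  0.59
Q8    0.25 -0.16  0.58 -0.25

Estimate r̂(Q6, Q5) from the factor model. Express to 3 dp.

0.014

r̂ = Σ λ_i·λ_j across factors = (-0.58)(0.18) + (-0.10)(0.14) + (0.26)(0.15) + (0.17)(0.55)
  = -0.1044 -0.0140 +0.0390 +0.0935 = 0.0141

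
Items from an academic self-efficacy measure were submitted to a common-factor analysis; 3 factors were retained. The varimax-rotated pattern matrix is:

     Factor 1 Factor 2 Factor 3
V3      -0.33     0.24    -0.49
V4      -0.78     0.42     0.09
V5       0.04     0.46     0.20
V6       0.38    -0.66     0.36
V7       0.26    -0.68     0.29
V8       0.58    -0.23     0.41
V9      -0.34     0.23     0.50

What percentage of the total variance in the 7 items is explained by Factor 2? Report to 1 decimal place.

20.7%

SS loadings for Factor 2 = 0.24² + 0.42² + 0.46² + (-0.66)² + (-0.68)² + (-0.23)² + 0.23² = 1.4494
With 7 standardized items, total variance = 7. Proportion = 1.4494/7 = 0.2071 → 20.71%.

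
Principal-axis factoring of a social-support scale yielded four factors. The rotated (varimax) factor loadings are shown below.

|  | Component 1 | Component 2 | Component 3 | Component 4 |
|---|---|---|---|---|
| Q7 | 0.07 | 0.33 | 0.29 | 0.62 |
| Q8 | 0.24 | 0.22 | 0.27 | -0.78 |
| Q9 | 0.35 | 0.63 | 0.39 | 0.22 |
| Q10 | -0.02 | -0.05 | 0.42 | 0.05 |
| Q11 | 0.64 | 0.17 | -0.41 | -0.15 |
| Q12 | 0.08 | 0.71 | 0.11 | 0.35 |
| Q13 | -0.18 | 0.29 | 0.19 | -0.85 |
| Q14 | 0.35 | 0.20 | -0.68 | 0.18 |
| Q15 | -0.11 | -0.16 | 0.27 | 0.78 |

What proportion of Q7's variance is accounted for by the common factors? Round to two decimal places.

h² = 0.07² + 0.33² + 0.29² + 0.62² = 0.0049 + 0.1089 + 0.0841 + 0.3844 = 0.5823

0.58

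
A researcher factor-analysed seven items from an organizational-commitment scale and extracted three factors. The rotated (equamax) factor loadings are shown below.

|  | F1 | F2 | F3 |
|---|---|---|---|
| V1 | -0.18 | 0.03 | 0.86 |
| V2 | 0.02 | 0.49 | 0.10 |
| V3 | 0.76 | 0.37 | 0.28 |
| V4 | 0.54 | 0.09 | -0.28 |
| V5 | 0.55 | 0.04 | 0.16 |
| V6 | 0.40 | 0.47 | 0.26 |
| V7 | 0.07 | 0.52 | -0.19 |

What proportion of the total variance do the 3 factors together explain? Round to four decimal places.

Communalities: 0.7729, 0.2505, 0.7929, 0.3781, 0.3297, 0.4485, 0.3114; Σh² = 3.2840.
Total variance with 7 standardized items is 7, so the solution explains 3.2840/7 = 0.4691.

0.4691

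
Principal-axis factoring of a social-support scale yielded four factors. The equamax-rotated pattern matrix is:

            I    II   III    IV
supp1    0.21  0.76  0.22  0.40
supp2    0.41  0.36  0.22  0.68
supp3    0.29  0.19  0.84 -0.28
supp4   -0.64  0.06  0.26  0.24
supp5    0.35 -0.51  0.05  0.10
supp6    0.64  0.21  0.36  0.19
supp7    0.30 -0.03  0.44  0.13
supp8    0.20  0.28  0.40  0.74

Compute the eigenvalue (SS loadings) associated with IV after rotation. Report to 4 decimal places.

SS loadings for IV = 0.40² + 0.68² + (-0.28)² + 0.24² + 0.10² + 0.19² + 0.13² + 0.74² = 0.1600 + 0.4624 + 0.0784 + 0.0576 + 0.0100 + 0.0361 + 0.0169 + 0.5476 = 1.3690

1.3690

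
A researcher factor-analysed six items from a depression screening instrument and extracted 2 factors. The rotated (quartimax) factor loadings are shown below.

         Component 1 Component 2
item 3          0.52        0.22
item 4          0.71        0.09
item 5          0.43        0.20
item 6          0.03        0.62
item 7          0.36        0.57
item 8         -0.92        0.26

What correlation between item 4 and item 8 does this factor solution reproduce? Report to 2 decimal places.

r̂ = Σ λ_i·λ_j across factors = (0.71)(-0.92) + (0.09)(0.26)
  = -0.6532 +0.0234 = -0.6298

-0.63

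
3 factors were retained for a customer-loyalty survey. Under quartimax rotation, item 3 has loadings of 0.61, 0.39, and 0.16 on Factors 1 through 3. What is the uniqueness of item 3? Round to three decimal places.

0.450

h² = 0.61² + 0.39² + 0.16² = 0.3721 + 0.1521 + 0.0256 = 0.5498
Uniqueness u² = 1 − h² = 1 − 0.5498 = 0.4502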